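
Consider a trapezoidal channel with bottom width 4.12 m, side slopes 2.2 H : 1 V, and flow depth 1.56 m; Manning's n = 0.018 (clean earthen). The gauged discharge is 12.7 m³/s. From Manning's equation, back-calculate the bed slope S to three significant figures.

0.000371

A = (b + z·y)·y = (4.12 + 2.2×1.56)×1.56 = 11.78 m²
P = b + 2y√(1+z²) = 4.12 + 2×1.56×√(1+2.2²) = 11.66 m
R = A/P = 11.78/11.66 = 1.010 m
S = (Q·n / (1·A·R^(2/3)))² = (12.7×0.018 / (1×11.78×1.007))² = 0.0003714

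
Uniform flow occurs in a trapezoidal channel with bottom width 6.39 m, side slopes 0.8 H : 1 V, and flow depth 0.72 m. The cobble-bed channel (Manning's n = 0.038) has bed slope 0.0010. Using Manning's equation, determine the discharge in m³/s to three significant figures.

3.00 m³/s

A = (b + z·y)·y = (6.39 + 0.8×0.72)×0.72 = 5.016 m²
P = b + 2y√(1+z²) = 6.39 + 2×0.72×√(1+0.8²) = 8.234 m
R = A/P = 5.016/8.234 = 0.6091 m
Q = (1/n)·A·R^(2/3)·S^(1/2) = (1/0.038) × 5.016 × 0.6091^(2/3) × 0.0010^(1/2) = 2.999 m³/s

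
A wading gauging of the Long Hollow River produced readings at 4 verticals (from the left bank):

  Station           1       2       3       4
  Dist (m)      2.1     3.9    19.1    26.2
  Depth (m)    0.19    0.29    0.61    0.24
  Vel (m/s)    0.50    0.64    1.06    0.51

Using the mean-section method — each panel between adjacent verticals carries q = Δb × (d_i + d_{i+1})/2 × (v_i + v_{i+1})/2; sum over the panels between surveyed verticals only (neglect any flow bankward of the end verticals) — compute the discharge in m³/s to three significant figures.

8.43 m³/s

Panel 1-2: Δb = 1.8 m, d̄ = (0.19+0.29)/2 = 0.24, v̄ = (0.50+0.64)/2 = 0.57 → q = 1.8×0.24×0.57 = 0.2462 m³/s
Panel 2-3: Δb = 15.2 m, d̄ = (0.29+0.61)/2 = 0.45, v̄ = (0.64+1.06)/2 = 0.85 → q = 15.2×0.45×0.85 = 5.814 m³/s
Panel 3-4: Δb = 7.1 m, d̄ = (0.61+0.24)/2 = 0.425, v̄ = (1.06+0.51)/2 = 0.785 → q = 7.1×0.425×0.785 = 2.369 m³/s
Q = Σ q = 8.429 m³/s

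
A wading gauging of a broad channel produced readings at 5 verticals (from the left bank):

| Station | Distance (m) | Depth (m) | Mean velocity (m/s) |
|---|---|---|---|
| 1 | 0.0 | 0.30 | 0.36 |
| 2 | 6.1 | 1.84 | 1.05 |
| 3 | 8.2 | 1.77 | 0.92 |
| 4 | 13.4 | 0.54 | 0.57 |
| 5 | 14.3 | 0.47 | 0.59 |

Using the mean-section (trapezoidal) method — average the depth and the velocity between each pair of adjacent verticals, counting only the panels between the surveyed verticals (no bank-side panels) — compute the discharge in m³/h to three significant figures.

Panel 1-2: Δb = 6.1 m, d̄ = (0.30+1.84)/2 = 1.07, v̄ = (0.36+1.05)/2 = 0.705 → q = 6.1×1.07×0.705 = 4.602 m³/s
Panel 2-3: Δb = 2.1 m, d̄ = (1.84+1.77)/2 = 1.805, v̄ = (1.05+0.92)/2 = 0.985 → q = 2.1×1.805×0.985 = 3.734 m³/s
Panel 3-4: Δb = 5.2 m, d̄ = (1.77+0.54)/2 = 1.155, v̄ = (0.92+0.57)/2 = 0.745 → q = 5.2×1.155×0.745 = 4.474 m³/s
Panel 4-5: Δb = 0.9 m, d̄ = (0.54+0.47)/2 = 0.505, v̄ = (0.57+0.59)/2 = 0.58 → q = 0.9×0.505×0.58 = 0.2636 m³/s
Q = Σ q = 13.07 m³/s
= 13.07 × 3600 = 47060 m³/h

47100 m³/h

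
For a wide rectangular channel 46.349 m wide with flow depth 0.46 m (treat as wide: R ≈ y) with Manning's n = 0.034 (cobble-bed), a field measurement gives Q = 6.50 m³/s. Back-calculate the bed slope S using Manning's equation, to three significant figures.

A = b·y = 46.349 × 0.46 = 21.32 m²
Wide channel: R ≈ y = 0.46 m
S = (Q·n / (1·A·R^(2/3)))² = (6.50×0.034 / (1×21.32×0.5959))² = 0.0003026

0.000303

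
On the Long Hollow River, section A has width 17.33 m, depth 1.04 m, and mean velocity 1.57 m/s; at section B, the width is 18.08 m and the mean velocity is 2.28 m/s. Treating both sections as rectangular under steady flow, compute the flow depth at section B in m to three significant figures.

0.686 m

Q = A₁V₁ = (17.33×1.04) × 1.57 = 28.30 m³/s
d₂ = Q/(b₂ V₂) = 28.30/(18.08×2.28) = 0.6864 m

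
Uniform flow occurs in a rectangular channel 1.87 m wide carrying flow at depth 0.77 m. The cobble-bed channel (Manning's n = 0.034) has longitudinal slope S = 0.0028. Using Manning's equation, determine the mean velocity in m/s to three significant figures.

0.876 m/s

A = b·y = 1.87 × 0.77 = 1.440 m²
P = b + 2y = 1.87 + 2×0.77 = 3.410 m
R = A/P = 1.440/3.410 = 0.4223 m
Q = (1/n)·A·R^(2/3)·S^(1/2) = (1/0.034) × 1.440 × 0.4223^(2/3) × 0.0028^(1/2) = 1.261 m³/s
V = Q/A = 1.261/1.440 = 0.8760 m/s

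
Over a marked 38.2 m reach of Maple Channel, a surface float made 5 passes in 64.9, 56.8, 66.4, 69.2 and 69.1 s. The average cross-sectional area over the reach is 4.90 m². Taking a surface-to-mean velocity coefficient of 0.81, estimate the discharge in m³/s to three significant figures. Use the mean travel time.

t̄ = (64.9 + 56.8 + 66.4 + 69.2 + 69.1) / 5 = 65.28 s
v_surface = L / t̄ = 38.2 / 65.28 = 0.5852 m/s
v_mean = 0.81 × 0.5852 = 0.4740 m/s
Q = A × v_mean = 4.90 × 0.4740 = 2.323 m³/s

2.32 m³/s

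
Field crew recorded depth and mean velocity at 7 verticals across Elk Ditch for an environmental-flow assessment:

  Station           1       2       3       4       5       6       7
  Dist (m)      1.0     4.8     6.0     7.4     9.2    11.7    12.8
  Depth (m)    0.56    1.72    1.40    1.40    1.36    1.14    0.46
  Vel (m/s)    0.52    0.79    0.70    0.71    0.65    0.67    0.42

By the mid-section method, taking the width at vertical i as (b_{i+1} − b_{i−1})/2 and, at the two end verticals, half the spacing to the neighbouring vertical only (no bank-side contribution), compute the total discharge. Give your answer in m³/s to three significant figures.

w_1 = (4.8 − 1.0)/2 = 1.9 m; q_1 = 0.52 × 0.56 × 1.9 = 0.5533 m³/s
w_2 = (6.0 − 1.0)/2 = 2.5 m; q_2 = 0.79 × 1.72 × 2.5 = 3.397 m³/s
w_3 = (7.4 − 4.8)/2 = 1.3 m; q_3 = 0.70 × 1.40 × 1.3 = 1.274 m³/s
w_4 = (9.2 − 6.0)/2 = 1.6 m; q_4 = 0.71 × 1.40 × 1.6 = 1.590 m³/s
w_5 = (11.7 − 7.4)/2 = 2.15 m; q_5 = 0.65 × 1.36 × 2.15 = 1.901 m³/s
w_6 = (12.8 − 9.2)/2 = 1.8 m; q_6 = 0.67 × 1.14 × 1.8 = 1.375 m³/s
w_7 = (12.8 − 11.7)/2 = 0.55 m; q_7 = 0.42 × 0.46 × 0.55 = 0.1063 m³/s
Q = Σ qᵢ = 10.20 m³/s

10.2 m³/s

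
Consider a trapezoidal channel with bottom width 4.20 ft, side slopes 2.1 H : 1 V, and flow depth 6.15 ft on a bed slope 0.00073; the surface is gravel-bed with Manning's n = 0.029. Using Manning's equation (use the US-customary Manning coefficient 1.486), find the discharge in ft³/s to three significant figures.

317 ft³/s

A = (b + z·y)·y = (4.20 + 2.1×6.15)×6.15 = 105.3 ft²
P = b + 2y√(1+z²) = 4.20 + 2×6.15×√(1+2.1²) = 32.81 ft
R = A/P = 105.3/32.81 = 3.208 ft
Q = (1.486/n)·A·R^(2/3)·S^(1/2) = (1.486/0.029) × 105.3 × 3.208^(2/3) × 0.00073^(1/2) = 317.0 ft³/s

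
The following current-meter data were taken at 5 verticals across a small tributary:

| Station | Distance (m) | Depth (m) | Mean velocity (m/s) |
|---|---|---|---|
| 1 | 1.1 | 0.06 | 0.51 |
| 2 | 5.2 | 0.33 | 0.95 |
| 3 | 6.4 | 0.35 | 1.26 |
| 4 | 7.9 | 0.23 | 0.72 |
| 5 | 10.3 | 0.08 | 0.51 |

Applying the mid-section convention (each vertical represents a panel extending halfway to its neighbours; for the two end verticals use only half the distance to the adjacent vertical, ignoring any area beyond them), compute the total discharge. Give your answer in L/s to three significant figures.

w_1 = (5.2 − 1.1)/2 = 2.05 m; q_1 = 0.51 × 0.06 × 2.05 = 0.06273 m³/s
w_2 = (6.4 − 1.1)/2 = 2.65 m; q_2 = 0.95 × 0.33 × 2.65 = 0.8308 m³/s
w_3 = (7.9 − 5.2)/2 = 1.35 m; q_3 = 1.26 × 0.35 × 1.35 = 0.5954 m³/s
w_4 = (10.3 − 6.4)/2 = 1.95 m; q_4 = 0.72 × 0.23 × 1.95 = 0.3229 m³/s
w_5 = (10.3 − 7.9)/2 = 1.2 m; q_5 = 0.51 × 0.08 × 1.2 = 0.04896 m³/s
Q = Σ qᵢ = 1.861 m³/s
= 1.861 × 1000 = 1861 L/s

1860 L/s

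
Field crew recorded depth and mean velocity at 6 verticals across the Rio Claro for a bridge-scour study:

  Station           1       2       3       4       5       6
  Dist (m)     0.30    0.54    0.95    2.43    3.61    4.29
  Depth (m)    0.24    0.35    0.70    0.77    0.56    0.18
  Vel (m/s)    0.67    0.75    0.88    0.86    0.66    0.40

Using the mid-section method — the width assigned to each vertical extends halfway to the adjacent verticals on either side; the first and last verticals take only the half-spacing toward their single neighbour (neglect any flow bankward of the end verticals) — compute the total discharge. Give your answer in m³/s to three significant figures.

1.94 m³/s

w_1 = (0.54 − 0.30)/2 = 0.12 m; q_1 = 0.67 × 0.24 × 0.12 = 0.01930 m³/s
w_2 = (0.95 − 0.30)/2 = 0.325 m; q_2 = 0.75 × 0.35 × 0.325 = 0.08531 m³/s
w_3 = (2.43 − 0.54)/2 = 0.945 m; q_3 = 0.88 × 0.70 × 0.945 = 0.5821 m³/s
w_4 = (3.61 − 0.95)/2 = 1.33 m; q_4 = 0.86 × 0.77 × 1.33 = 0.8807 m³/s
w_5 = (4.29 − 2.43)/2 = 0.93 m; q_5 = 0.66 × 0.56 × 0.93 = 0.3437 m³/s
w_6 = (4.29 − 3.61)/2 = 0.34 m; q_6 = 0.40 × 0.18 × 0.34 = 0.02448 m³/s
Q = Σ qᵢ = 1.936 m³/s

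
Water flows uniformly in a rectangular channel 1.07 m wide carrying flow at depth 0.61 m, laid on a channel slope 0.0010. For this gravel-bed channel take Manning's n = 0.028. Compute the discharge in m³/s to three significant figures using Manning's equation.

A = b·y = 1.07 × 0.61 = 0.6527 m²
P = b + 2y = 1.07 + 2×0.61 = 2.290 m
R = A/P = 0.6527/2.290 = 0.2850 m
Q = (1/n)·A·R^(2/3)·S^(1/2) = (1/0.028) × 0.6527 × 0.2850^(2/3) × 0.0010^(1/2) = 0.3193 m³/s

0.319 m³/s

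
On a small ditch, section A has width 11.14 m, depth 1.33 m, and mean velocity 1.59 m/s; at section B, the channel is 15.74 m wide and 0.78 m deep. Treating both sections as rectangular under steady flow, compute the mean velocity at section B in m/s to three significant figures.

Q = A₁V₁ = (11.14×1.33) × 1.59 = 23.56 m³/s
A₂ = 15.74 × 0.78 = 12.28 m²
V₂ = Q/A₂ = 23.56/12.28 = 1.919 m/s

1.92 m/s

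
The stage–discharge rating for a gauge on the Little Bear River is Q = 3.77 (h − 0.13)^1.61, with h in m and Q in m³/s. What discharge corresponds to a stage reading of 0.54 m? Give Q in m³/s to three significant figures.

Q = 3.77 × (0.54 − 0.13)^1.61 = 3.77 × 0.41^1.61 = 0.8973 m³/s

0.897 m³/s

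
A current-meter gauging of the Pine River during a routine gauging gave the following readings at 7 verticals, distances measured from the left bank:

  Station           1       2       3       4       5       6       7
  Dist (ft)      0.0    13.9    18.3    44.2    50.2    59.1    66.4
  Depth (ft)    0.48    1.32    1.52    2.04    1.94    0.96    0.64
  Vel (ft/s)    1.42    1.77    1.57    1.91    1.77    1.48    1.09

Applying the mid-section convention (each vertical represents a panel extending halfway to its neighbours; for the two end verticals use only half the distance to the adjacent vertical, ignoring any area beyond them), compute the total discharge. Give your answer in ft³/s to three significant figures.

164 ft³/s

w_1 = (13.9 − 0.0)/2 = 6.95 ft; q_1 = 1.42 × 0.48 × 6.95 = 4.737 ft³/s
w_2 = (18.3 − 0.0)/2 = 9.15 ft; q_2 = 1.77 × 1.32 × 9.15 = 21.38 ft³/s
w_3 = (44.2 − 13.9)/2 = 15.15 ft; q_3 = 1.57 × 1.52 × 15.15 = 36.15 ft³/s
w_4 = (50.2 − 18.3)/2 = 15.95 ft; q_4 = 1.91 × 2.04 × 15.95 = 62.15 ft³/s
w_5 = (59.1 − 44.2)/2 = 7.45 ft; q_5 = 1.77 × 1.94 × 7.45 = 25.58 ft³/s
w_6 = (66.4 − 50.2)/2 = 8.1 ft; q_6 = 1.48 × 0.96 × 8.1 = 11.51 ft³/s
w_7 = (66.4 − 59.1)/2 = 3.65 ft; q_7 = 1.09 × 0.64 × 3.65 = 2.546 ft³/s
Q = Σ qᵢ = 164.1 ft³/s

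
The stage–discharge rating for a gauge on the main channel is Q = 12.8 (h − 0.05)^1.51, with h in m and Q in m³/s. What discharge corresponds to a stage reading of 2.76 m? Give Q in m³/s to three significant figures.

Q = 12.8 × (2.76 − 0.05)^1.51 = 12.8 × 2.71^1.51 = 57.68 m³/s

57.7 m³/s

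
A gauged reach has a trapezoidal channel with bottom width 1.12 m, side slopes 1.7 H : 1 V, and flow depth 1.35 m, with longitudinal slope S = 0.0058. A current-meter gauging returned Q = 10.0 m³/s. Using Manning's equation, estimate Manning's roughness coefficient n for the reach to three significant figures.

A = (b + z·y)·y = (1.12 + 1.7×1.35)×1.35 = 4.610 m²
P = b + 2y√(1+z²) = 1.12 + 2×1.35×√(1+1.7²) = 6.445 m
R = A/P = 4.610/6.445 = 0.7153 m
n = (1/Q)·A·R^(2/3)·S^(1/2) = (1/10.0) × 4.610 × 0.7998 × 0.07616 = 0.02808

0.0281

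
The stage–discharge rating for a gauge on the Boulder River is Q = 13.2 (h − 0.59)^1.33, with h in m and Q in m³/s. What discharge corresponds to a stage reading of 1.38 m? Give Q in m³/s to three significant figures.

Q = 13.2 × (1.38 − 0.59)^1.33 = 13.2 × 0.79^1.33 = 9.648 m³/s

9.65 m³/s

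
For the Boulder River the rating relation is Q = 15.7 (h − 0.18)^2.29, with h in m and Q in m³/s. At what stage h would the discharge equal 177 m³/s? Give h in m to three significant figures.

h − h₀ = (Q/C)^(1/b) = (177/15.7)^(1/2.29) = 2.880 m
h = 0.18 + 2.880 = 3.060 m

3.06 m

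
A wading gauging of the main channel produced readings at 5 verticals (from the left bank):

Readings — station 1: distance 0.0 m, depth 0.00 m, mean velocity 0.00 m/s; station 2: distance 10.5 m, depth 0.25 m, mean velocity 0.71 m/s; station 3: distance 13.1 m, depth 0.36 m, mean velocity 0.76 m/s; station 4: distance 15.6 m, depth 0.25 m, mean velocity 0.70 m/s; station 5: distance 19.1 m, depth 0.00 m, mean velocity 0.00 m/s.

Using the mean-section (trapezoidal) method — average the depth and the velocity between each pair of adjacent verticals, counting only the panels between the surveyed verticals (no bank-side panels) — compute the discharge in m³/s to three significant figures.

Panel 1-2: Δb = 10.5 m, d̄ = (0.00+0.25)/2 = 0.125, v̄ = (0.00+0.71)/2 = 0.355 → q = 10.5×0.125×0.355 = 0.4659 m³/s
Panel 2-3: Δb = 2.6 m, d̄ = (0.25+0.36)/2 = 0.305, v̄ = (0.71+0.76)/2 = 0.735 → q = 2.6×0.305×0.735 = 0.5829 m³/s
Panel 3-4: Δb = 2.5 m, d̄ = (0.36+0.25)/2 = 0.305, v̄ = (0.76+0.70)/2 = 0.73 → q = 2.5×0.305×0.73 = 0.5566 m³/s
Panel 4-5: Δb = 3.5 m, d̄ = (0.25+0.00)/2 = 0.125, v̄ = (0.70+0.00)/2 = 0.35 → q = 3.5×0.125×0.35 = 0.1531 m³/s
Q = Σ q = 1.759 m³/s

1.76 m³/s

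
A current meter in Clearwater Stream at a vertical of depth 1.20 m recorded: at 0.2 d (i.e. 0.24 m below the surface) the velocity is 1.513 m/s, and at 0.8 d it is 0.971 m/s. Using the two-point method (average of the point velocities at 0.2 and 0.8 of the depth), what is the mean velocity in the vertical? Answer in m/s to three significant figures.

v̄ = (1.513 + 0.971) / 2 = 1.242 m/s

1.24 m/s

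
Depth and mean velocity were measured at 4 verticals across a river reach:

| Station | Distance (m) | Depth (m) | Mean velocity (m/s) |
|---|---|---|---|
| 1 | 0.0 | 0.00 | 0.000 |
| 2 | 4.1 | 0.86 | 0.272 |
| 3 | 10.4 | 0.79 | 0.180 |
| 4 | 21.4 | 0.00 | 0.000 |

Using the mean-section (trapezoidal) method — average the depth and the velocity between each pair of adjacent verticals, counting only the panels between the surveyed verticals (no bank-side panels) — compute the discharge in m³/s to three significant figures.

1.81 m³/s

Panel 1-2: Δb = 4.1 m, d̄ = (0.00+0.86)/2 = 0.43, v̄ = (0.000+0.272)/2 = 0.136 → q = 4.1×0.43×0.136 = 0.2398 m³/s
Panel 2-3: Δb = 6.3 m, d̄ = (0.86+0.79)/2 = 0.825, v̄ = (0.272+0.180)/2 = 0.226 → q = 6.3×0.825×0.226 = 1.175 m³/s
Panel 3-4: Δb = 11 m, d̄ = (0.79+0.00)/2 = 0.395, v̄ = (0.180+0.000)/2 = 0.09 → q = 11×0.395×0.09 = 0.3911 m³/s
Q = Σ q = 1.805 m³/s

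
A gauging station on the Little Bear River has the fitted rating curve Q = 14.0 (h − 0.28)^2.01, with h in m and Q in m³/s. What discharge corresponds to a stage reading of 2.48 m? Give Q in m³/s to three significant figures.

68.3 m³/s

Q = 14.0 × (2.48 − 0.28)^2.01 = 14.0 × 2.2^2.01 = 68.30 m³/s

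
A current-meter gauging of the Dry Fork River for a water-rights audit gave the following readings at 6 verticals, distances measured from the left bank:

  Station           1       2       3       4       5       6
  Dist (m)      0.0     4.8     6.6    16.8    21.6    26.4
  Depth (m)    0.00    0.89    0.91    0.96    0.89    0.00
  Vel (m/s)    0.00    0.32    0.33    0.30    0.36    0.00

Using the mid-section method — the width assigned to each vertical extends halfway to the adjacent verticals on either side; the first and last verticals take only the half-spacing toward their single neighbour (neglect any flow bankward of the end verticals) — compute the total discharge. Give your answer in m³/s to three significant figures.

6.44 m³/s

w_2 = (6.6 − 0.0)/2 = 3.3 m; q_2 = 0.32 × 0.89 × 3.3 = 0.9398 m³/s
w_3 = (16.8 − 4.8)/2 = 6 m; q_3 = 0.33 × 0.91 × 6 = 1.802 m³/s
w_4 = (21.6 − 6.6)/2 = 7.5 m; q_4 = 0.30 × 0.96 × 7.5 = 2.160 m³/s
w_5 = (26.4 − 16.8)/2 = 4.8 m; q_5 = 0.36 × 0.89 × 4.8 = 1.538 m³/s
Stations 1, 6 contribute zero (depth or velocity is 0).
Q = Σ qᵢ = 6.440 m³/s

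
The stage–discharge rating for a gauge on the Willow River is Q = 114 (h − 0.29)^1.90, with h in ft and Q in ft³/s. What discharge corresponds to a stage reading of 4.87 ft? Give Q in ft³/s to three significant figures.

Q = 114 × (4.87 − 0.29)^1.90 = 114 × 4.58^1.90 = 2054 ft³/s

2050 ft³/s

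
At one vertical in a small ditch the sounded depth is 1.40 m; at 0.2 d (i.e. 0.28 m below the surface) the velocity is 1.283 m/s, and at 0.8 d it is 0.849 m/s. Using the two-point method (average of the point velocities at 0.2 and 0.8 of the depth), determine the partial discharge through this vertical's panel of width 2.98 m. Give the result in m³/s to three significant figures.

4.45 m³/s

v̄ = (1.283 + 0.849) / 2 = 1.066 m/s
q = v̄ × d × w = 1.066 × 1.40 × 2.98 = 4.447 m³/s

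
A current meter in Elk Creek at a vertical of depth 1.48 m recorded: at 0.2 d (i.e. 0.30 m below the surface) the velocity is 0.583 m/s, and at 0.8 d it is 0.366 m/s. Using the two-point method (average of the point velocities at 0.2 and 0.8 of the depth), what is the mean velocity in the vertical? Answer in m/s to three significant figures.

0.475 m/s

v̄ = (0.583 + 0.366) / 2 = 0.4745 m/s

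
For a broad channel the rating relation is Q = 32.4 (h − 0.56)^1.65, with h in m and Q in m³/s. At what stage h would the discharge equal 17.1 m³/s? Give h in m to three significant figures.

h − h₀ = (Q/C)^(1/b) = (17.1/32.4)^(1/1.65) = 0.6789 m
h = 0.56 + 0.6789 = 1.239 m

1.24 m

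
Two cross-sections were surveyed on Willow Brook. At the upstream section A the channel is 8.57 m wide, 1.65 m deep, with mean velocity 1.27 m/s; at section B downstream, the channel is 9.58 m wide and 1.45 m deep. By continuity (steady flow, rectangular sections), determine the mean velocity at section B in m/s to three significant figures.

1.29 m/s

Q = A₁V₁ = (8.57×1.65) × 1.27 = 17.96 m³/s
A₂ = 9.58 × 1.45 = 13.89 m²
V₂ = Q/A₂ = 17.96/13.89 = 1.293 m/s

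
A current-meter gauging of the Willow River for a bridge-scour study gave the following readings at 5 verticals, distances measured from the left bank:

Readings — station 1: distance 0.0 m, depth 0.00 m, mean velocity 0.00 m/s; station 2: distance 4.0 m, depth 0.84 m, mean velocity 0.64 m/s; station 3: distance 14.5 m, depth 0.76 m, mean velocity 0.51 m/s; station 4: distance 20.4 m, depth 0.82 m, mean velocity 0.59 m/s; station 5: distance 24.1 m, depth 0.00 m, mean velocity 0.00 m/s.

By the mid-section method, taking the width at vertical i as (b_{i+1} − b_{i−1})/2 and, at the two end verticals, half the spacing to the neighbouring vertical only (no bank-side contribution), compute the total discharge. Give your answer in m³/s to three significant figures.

w_2 = (14.5 − 0.0)/2 = 7.25 m; q_2 = 0.64 × 0.84 × 7.25 = 3.898 m³/s
w_3 = (20.4 − 4.0)/2 = 8.2 m; q_3 = 0.51 × 0.76 × 8.2 = 3.178 m³/s
w_4 = (24.1 − 14.5)/2 = 4.8 m; q_4 = 0.59 × 0.82 × 4.8 = 2.322 m³/s
Stations 1, 5 contribute zero (depth or velocity is 0).
Q = Σ qᵢ = 9.398 m³/s

9.40 m³/s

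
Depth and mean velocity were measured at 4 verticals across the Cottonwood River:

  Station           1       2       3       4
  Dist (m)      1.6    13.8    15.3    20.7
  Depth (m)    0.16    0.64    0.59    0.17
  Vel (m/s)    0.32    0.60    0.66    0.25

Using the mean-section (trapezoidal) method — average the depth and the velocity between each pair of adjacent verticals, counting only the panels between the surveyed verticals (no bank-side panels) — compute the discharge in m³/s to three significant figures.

3.76 m³/s

Panel 1-2: Δb = 12.2 m, d̄ = (0.16+0.64)/2 = 0.4, v̄ = (0.32+0.60)/2 = 0.46 → q = 12.2×0.4×0.46 = 2.245 m³/s
Panel 2-3: Δb = 1.5 m, d̄ = (0.64+0.59)/2 = 0.615, v̄ = (0.60+0.66)/2 = 0.63 → q = 1.5×0.615×0.63 = 0.5812 m³/s
Panel 3-4: Δb = 5.4 m, d̄ = (0.59+0.17)/2 = 0.38, v̄ = (0.66+0.25)/2 = 0.455 → q = 5.4×0.38×0.455 = 0.9337 m³/s
Q = Σ q = 3.760 m³/s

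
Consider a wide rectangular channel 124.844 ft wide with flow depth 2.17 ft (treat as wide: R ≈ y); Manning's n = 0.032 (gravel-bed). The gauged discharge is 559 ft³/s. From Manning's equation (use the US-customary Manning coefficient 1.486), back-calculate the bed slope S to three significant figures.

0.000703

A = b·y = 124.844 × 2.17 = 270.9 ft²
Wide channel: R ≈ y = 2.17 ft
S = (Q·n / (1.486·A·R^(2/3)))² = (559×0.032 / (1.486×270.9×1.676))² = 0.0007028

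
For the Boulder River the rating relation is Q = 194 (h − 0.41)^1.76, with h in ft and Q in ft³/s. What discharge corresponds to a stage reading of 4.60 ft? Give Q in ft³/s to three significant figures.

Q = 194 × (4.60 − 0.41)^1.76 = 194 × 4.19^1.76 = 2415 ft³/s

2410 ft³/s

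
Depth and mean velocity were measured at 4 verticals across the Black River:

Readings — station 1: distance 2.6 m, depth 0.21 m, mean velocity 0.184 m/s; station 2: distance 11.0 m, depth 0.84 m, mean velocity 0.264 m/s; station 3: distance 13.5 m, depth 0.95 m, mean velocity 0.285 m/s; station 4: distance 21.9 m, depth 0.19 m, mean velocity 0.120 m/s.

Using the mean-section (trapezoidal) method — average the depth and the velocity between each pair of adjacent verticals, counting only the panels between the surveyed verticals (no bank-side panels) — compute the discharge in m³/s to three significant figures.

2.57 m³/s

Panel 1-2: Δb = 8.4 m, d̄ = (0.21+0.84)/2 = 0.525, v̄ = (0.184+0.264)/2 = 0.224 → q = 8.4×0.525×0.224 = 0.9878 m³/s
Panel 2-3: Δb = 2.5 m, d̄ = (0.84+0.95)/2 = 0.895, v̄ = (0.264+0.285)/2 = 0.2745 → q = 2.5×0.895×0.2745 = 0.6142 m³/s
Panel 3-4: Δb = 8.4 m, d̄ = (0.95+0.19)/2 = 0.57, v̄ = (0.285+0.120)/2 = 0.2025 → q = 8.4×0.57×0.2025 = 0.9696 m³/s
Q = Σ q = 2.572 m³/s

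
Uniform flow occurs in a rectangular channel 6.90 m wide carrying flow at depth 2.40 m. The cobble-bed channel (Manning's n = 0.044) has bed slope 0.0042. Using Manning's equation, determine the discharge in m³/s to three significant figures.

30.7 m³/s

A = b·y = 6.90 × 2.40 = 16.56 m²
P = b + 2y = 6.90 + 2×2.40 = 11.70 m
R = A/P = 16.56/11.70 = 1.415 m
Q = (1/n)·A·R^(2/3)·S^(1/2) = (1/0.044) × 16.56 × 1.415^(2/3) × 0.0042^(1/2) = 30.75 m³/s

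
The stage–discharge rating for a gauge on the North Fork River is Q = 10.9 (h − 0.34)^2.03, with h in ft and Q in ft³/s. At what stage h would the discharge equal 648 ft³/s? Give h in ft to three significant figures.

7.82 ft

h − h₀ = (Q/C)^(1/b) = (648/10.9)^(1/2.03) = 7.481 ft
h = 0.34 + 7.481 = 7.821 ft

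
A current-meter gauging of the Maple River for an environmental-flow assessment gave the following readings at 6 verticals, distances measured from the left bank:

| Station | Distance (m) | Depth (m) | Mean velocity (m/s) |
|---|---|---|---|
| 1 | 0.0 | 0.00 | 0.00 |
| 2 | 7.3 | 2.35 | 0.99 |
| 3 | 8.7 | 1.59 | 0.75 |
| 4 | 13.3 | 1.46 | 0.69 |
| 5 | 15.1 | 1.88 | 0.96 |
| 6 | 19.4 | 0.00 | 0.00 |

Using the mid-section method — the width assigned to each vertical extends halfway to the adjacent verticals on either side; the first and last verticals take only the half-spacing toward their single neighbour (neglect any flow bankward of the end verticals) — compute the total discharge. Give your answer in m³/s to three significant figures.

w_2 = (8.7 − 0.0)/2 = 4.35 m; q_2 = 0.99 × 2.35 × 4.35 = 10.12 m³/s
w_3 = (13.3 − 7.3)/2 = 3 m; q_3 = 0.75 × 1.59 × 3 = 3.578 m³/s
w_4 = (15.1 − 8.7)/2 = 3.2 m; q_4 = 0.69 × 1.46 × 3.2 = 3.224 m³/s
w_5 = (19.4 − 13.3)/2 = 3.05 m; q_5 = 0.96 × 1.88 × 3.05 = 5.505 m³/s
Stations 1, 6 contribute zero (depth or velocity is 0).
Q = Σ qᵢ = 22.43 m³/s

22.4 m³/s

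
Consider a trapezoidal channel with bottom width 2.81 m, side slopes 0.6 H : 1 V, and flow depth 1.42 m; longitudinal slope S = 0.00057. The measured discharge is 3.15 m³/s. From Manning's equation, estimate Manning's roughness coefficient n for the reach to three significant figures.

0.0353

A = (b + z·y)·y = (2.81 + 0.6×1.42)×1.42 = 5.200 m²
P = b + 2y√(1+z²) = 2.81 + 2×1.42×√(1+0.6²) = 6.122 m
R = A/P = 5.200/6.122 = 0.8494 m
n = (1/Q)·A·R^(2/3)·S^(1/2) = (1/3.15) × 5.200 × 0.8969 × 0.02387 = 0.03535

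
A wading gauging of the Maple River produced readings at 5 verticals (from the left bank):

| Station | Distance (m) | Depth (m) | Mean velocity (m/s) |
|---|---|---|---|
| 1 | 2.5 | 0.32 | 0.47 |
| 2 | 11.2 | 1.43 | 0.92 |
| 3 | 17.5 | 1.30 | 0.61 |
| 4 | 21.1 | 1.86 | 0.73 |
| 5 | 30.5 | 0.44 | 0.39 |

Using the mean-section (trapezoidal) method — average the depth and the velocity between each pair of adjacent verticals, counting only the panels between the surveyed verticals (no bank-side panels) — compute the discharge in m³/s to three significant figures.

Panel 1-2: Δb = 8.7 m, d̄ = (0.32+1.43)/2 = 0.875, v̄ = (0.47+0.92)/2 = 0.695 → q = 8.7×0.875×0.695 = 5.291 m³/s
Panel 2-3: Δb = 6.3 m, d̄ = (1.43+1.30)/2 = 1.365, v̄ = (0.92+0.61)/2 = 0.765 → q = 6.3×1.365×0.765 = 6.579 m³/s
Panel 3-4: Δb = 3.6 m, d̄ = (1.30+1.86)/2 = 1.58, v̄ = (0.61+0.73)/2 = 0.67 → q = 3.6×1.58×0.67 = 3.811 m³/s
Panel 4-5: Δb = 9.4 m, d̄ = (1.86+0.44)/2 = 1.15, v̄ = (0.73+0.39)/2 = 0.56 → q = 9.4×1.15×0.56 = 6.054 m³/s
Q = Σ q = 21.73 m³/s

21.7 m³/s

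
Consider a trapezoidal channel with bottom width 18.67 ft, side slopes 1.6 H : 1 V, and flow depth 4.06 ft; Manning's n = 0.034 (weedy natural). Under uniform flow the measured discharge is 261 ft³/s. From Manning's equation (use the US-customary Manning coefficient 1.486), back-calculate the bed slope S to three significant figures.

0.000787

A = (b + z·y)·y = (18.67 + 1.6×4.06)×4.06 = 102.2 ft²
P = b + 2y√(1+z²) = 18.67 + 2×4.06×√(1+1.6²) = 33.99 ft
R = A/P = 102.2/33.99 = 3.006 ft
S = (Q·n / (1.486·A·R^(2/3)))² = (261×0.034 / (1.486×102.2×2.083))² = 0.0007874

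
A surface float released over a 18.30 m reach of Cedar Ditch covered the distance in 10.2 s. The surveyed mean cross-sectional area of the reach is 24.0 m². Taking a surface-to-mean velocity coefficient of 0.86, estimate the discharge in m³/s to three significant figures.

v_surface = L / t̄ = 18.30 / 10.2 = 1.794 m/s
v_mean = 0.86 × 1.794 = 1.543 m/s
Q = A × v_mean = 24.0 × 1.543 = 37.03 m³/s

37.0 m³/s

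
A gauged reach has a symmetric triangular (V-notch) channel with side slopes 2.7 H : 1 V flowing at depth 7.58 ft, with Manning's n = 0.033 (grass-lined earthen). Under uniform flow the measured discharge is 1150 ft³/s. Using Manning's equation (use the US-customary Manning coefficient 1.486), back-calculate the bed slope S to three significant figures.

A = z·y² = 2.7×7.58² = 155.1 ft²
P = 2y√(1+z²) = 2×7.58×√(1+2.7²) = 43.65 ft
R = A/P = 155.1/43.65 = 3.554 ft
S = (Q·n / (1.486·A·R^(2/3)))² = (1150×0.033 / (1.486×155.1×2.329))² = 0.004997

0.00500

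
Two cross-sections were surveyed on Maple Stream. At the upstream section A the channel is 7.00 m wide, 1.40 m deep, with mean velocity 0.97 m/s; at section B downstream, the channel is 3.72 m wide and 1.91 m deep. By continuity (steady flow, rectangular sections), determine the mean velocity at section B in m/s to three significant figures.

Q = A₁V₁ = (7.00×1.40) × 0.97 = 9.506 m³/s
A₂ = 3.72 × 1.91 = 7.105 m²
V₂ = Q/A₂ = 9.506/7.105 = 1.338 m/s

1.34 m/s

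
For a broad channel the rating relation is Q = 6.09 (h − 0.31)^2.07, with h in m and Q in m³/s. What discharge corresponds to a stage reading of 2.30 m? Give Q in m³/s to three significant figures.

Q = 6.09 × (2.30 − 0.31)^2.07 = 6.09 × 1.99^2.07 = 25.31 m³/s

25.3 m³/s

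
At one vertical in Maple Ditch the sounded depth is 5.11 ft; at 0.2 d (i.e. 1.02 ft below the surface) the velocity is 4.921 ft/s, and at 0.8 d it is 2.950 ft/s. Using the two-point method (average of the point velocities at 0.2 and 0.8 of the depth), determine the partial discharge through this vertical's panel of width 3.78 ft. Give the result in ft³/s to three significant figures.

76.0 ft³/s

v̄ = (4.921 + 2.950) / 2 = 3.936 ft/s
q = v̄ × d × w = 3.936 × 5.11 × 3.78 = 76.02 ft³/s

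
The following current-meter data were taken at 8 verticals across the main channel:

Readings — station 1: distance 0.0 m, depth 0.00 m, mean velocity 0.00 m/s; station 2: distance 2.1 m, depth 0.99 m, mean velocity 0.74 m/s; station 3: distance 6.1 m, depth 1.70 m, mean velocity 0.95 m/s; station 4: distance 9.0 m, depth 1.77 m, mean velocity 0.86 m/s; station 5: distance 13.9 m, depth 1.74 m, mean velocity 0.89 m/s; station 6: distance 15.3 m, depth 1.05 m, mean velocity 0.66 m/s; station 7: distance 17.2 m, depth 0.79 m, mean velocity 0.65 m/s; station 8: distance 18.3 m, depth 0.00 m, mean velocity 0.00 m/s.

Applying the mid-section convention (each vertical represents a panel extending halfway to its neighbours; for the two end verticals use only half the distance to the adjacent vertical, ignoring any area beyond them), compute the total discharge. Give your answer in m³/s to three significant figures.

w_2 = (6.1 − 0.0)/2 = 3.05 m; q_2 = 0.74 × 0.99 × 3.05 = 2.234 m³/s
w_3 = (9.0 − 2.1)/2 = 3.45 m; q_3 = 0.95 × 1.70 × 3.45 = 5.572 m³/s
w_4 = (13.9 − 6.1)/2 = 3.9 m; q_4 = 0.86 × 1.77 × 3.9 = 5.937 m³/s
w_5 = (15.3 − 9.0)/2 = 3.15 m; q_5 = 0.89 × 1.74 × 3.15 = 4.878 m³/s
w_6 = (17.2 − 13.9)/2 = 1.65 m; q_6 = 0.66 × 1.05 × 1.65 = 1.143 m³/s
w_7 = (18.3 − 15.3)/2 = 1.5 m; q_7 = 0.65 × 0.79 × 1.5 = 0.7703 m³/s
Stations 1, 8 contribute zero (depth or velocity is 0).
Q = Σ qᵢ = 20.53 m³/s

20.5 m³/s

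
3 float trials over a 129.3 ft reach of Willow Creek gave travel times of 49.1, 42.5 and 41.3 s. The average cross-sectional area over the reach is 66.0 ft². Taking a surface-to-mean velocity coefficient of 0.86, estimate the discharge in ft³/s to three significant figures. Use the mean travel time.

t̄ = (49.1 + 42.5 + 41.3) / 3 = 44.3 s
v_surface = L / t̄ = 129.3 / 44.3 = 2.919 ft/s
v_mean = 0.86 × 2.919 = 2.510 ft/s
Q = A × v_mean = 66.0 × 2.510 = 165.7 ft³/s

166 ft³/s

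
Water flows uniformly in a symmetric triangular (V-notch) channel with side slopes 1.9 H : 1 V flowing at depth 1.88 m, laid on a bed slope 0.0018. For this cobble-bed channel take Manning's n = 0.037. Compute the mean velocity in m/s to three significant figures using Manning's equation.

A = z·y² = 1.9×1.88² = 6.715 m²
P = 2y√(1+z²) = 2×1.88×√(1+1.9²) = 8.073 m
R = A/P = 6.715/8.073 = 0.8318 m
Q = (1/n)·A·R^(2/3)·S^(1/2) = (1/0.037) × 6.715 × 0.8318^(2/3) × 0.0018^(1/2) = 6.811 m³/s
V = Q/A = 6.811/6.715 = 1.014 m/s

1.01 m/s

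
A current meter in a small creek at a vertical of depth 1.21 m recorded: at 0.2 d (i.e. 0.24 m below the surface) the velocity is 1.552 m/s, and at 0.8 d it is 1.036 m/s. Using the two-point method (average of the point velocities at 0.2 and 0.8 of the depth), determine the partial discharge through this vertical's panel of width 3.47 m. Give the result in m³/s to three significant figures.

5.43 m³/s

v̄ = (1.552 + 1.036) / 2 = 1.294 m/s
q = v̄ × d × w = 1.294 × 1.21 × 3.47 = 5.433 m³/s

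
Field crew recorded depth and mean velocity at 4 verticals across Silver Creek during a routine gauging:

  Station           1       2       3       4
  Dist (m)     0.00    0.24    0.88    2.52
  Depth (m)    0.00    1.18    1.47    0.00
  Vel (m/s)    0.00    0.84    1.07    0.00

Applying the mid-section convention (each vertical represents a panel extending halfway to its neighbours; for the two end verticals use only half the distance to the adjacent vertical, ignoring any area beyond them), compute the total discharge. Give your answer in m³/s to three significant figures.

w_2 = (0.88 − 0.00)/2 = 0.44 m; q_2 = 0.84 × 1.18 × 0.44 = 0.4361 m³/s
w_3 = (2.52 − 0.24)/2 = 1.14 m; q_3 = 1.07 × 1.47 × 1.14 = 1.793 m³/s
Stations 1, 4 contribute zero (depth or velocity is 0).
Q = Σ qᵢ = 2.229 m³/s

2.23 m³/s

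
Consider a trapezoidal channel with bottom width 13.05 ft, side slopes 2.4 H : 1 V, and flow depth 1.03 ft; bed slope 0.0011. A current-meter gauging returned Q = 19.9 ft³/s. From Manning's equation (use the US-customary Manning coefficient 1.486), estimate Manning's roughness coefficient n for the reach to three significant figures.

0.0360

A = (b + z·y)·y = (13.05 + 2.4×1.03)×1.03 = 15.99 ft²
P = b + 2y√(1+z²) = 13.05 + 2×1.03×√(1+2.4²) = 18.41 ft
R = A/P = 15.99/18.41 = 0.8686 ft
n = (1.486/Q)·A·R^(2/3)·S^(1/2) = (1.486/19.9) × 15.99 × 0.9104 × 0.03317 = 0.03605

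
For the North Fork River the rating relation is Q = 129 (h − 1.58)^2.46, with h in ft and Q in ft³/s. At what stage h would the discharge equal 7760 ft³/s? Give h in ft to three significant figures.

6.87 ft

h − h₀ = (Q/C)^(1/b) = (7760/129)^(1/2.46) = 5.288 ft
h = 1.58 + 5.288 = 6.868 ft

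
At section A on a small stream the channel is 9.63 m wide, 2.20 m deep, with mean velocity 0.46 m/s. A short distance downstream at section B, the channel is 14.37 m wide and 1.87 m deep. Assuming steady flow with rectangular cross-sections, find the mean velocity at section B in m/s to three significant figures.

0.363 m/s

Q = A₁V₁ = (9.63×2.20) × 0.46 = 9.746 m³/s
A₂ = 14.37 × 1.87 = 26.87 m²
V₂ = Q/A₂ = 9.746/26.87 = 0.3627 m/s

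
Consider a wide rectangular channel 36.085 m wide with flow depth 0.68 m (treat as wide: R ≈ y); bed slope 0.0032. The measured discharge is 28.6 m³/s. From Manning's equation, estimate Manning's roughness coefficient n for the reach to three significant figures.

0.0375

A = b·y = 36.085 × 0.68 = 24.54 m²
Wide channel: R ≈ y = 0.68 m
n = (1/Q)·A·R^(2/3)·S^(1/2) = (1/28.6) × 24.54 × 0.7733 × 0.05657 = 0.03753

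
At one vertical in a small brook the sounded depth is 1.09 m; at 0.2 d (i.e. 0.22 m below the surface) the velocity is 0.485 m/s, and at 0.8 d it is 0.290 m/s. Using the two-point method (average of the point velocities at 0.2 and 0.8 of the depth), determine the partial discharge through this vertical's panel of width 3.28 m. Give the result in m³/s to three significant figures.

1.39 m³/s

v̄ = (0.485 + 0.290) / 2 = 0.3875 m/s
q = v̄ × d × w = 0.3875 × 1.09 × 3.28 = 1.385 m³/s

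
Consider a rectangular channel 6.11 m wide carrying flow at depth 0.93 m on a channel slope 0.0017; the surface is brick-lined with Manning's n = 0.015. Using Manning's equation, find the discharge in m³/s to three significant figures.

12.5 m³/s

A = b·y = 6.11 × 0.93 = 5.682 m²
P = b + 2y = 6.11 + 2×0.93 = 7.970 m
R = A/P = 5.682/7.970 = 0.7130 m
Q = (1/n)·A·R^(2/3)·S^(1/2) = (1/0.015) × 5.682 × 0.7130^(2/3) × 0.0017^(1/2) = 12.47 m³/s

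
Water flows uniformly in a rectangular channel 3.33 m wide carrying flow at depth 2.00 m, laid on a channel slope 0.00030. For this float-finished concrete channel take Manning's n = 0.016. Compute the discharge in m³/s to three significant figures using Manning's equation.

6.76 m³/s

A = b·y = 3.33 × 2.00 = 6.660 m²
P = b + 2y = 3.33 + 2×2.00 = 7.330 m
R = A/P = 6.660/7.330 = 0.9086 m
Q = (1/n)·A·R^(2/3)·S^(1/2) = (1/0.016) × 6.660 × 0.9086^(2/3) × 0.00030^(1/2) = 6.763 m³/s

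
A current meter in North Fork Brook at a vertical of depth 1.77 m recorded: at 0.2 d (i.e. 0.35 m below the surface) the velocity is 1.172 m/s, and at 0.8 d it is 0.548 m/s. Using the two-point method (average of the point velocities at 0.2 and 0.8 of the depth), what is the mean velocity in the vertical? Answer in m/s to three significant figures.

v̄ = (1.172 + 0.548) / 2 = 0.8600 m/s

0.860 m/s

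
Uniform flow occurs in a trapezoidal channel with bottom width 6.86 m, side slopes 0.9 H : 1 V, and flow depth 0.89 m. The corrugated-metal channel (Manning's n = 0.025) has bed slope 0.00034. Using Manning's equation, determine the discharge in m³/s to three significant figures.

4.10 m³/s

A = (b + z·y)·y = (6.86 + 0.9×0.89)×0.89 = 6.818 m²
P = b + 2y√(1+z²) = 6.86 + 2×0.89×√(1+0.9²) = 9.255 m
R = A/P = 6.818/9.255 = 0.7367 m
Q = (1/n)·A·R^(2/3)·S^(1/2) = (1/0.025) × 6.818 × 0.7367^(2/3) × 0.00034^(1/2) = 4.102 m³/s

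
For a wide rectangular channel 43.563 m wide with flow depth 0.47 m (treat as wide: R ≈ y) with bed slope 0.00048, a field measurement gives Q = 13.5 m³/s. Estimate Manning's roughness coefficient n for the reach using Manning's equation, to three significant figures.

0.0201

A = b·y = 43.563 × 0.47 = 20.47 m²
Wide channel: R ≈ y = 0.47 m
n = (1/Q)·A·R^(2/3)·S^(1/2) = (1/13.5) × 20.47 × 0.6045 × 0.02191 = 0.02009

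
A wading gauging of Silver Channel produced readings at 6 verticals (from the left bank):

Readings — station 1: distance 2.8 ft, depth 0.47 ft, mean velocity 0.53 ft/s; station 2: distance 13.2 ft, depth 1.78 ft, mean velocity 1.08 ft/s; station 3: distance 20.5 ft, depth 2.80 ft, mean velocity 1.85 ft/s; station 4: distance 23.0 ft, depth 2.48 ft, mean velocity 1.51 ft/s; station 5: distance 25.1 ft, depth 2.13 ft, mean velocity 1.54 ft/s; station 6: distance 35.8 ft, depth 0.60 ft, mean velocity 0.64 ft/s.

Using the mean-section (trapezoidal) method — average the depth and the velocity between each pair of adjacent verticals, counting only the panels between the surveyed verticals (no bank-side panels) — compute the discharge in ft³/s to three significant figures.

Panel 1-2: Δb = 10.4 ft, d̄ = (0.47+1.78)/2 = 1.125, v̄ = (0.53+1.08)/2 = 0.805 → q = 10.4×1.125×0.805 = 9.419 ft³/s
Panel 2-3: Δb = 7.3 ft, d̄ = (1.78+2.80)/2 = 2.29, v̄ = (1.08+1.85)/2 = 1.465 → q = 7.3×2.29×1.465 = 24.49 ft³/s
Panel 3-4: Δb = 2.5 ft, d̄ = (2.80+2.48)/2 = 2.64, v̄ = (1.85+1.51)/2 = 1.68 → q = 2.5×2.64×1.68 = 11.09 ft³/s
Panel 4-5: Δb = 2.1 ft, d̄ = (2.48+2.13)/2 = 2.305, v̄ = (1.51+1.54)/2 = 1.525 → q = 2.1×2.305×1.525 = 7.382 ft³/s
Panel 5-6: Δb = 10.7 ft, d̄ = (2.13+0.60)/2 = 1.365, v̄ = (1.54+0.64)/2 = 1.09 → q = 10.7×1.365×1.09 = 15.92 ft³/s
Q = Σ q = 68.30 ft³/s

68.3 ft³/s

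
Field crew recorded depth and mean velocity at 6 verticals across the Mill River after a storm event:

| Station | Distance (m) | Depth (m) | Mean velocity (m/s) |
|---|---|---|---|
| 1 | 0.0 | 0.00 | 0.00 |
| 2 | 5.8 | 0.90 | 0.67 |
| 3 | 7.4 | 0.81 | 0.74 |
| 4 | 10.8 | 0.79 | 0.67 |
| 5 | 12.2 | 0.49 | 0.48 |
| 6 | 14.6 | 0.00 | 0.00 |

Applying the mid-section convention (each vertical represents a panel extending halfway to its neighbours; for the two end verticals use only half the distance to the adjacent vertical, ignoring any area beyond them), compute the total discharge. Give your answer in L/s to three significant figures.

5450 L/s

w_2 = (7.4 − 0.0)/2 = 3.7 m; q_2 = 0.67 × 0.90 × 3.7 = 2.231 m³/s
w_3 = (10.8 − 5.8)/2 = 2.5 m; q_3 = 0.74 × 0.81 × 2.5 = 1.499 m³/s
w_4 = (12.2 − 7.4)/2 = 2.4 m; q_4 = 0.67 × 0.79 × 2.4 = 1.270 m³/s
w_5 = (14.6 − 10.8)/2 = 1.9 m; q_5 = 0.48 × 0.49 × 1.9 = 0.4469 m³/s
Stations 1, 6 contribute zero (depth or velocity is 0).
Q = Σ qᵢ = 5.447 m³/s
= 5.447 × 1000 = 5447 L/s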